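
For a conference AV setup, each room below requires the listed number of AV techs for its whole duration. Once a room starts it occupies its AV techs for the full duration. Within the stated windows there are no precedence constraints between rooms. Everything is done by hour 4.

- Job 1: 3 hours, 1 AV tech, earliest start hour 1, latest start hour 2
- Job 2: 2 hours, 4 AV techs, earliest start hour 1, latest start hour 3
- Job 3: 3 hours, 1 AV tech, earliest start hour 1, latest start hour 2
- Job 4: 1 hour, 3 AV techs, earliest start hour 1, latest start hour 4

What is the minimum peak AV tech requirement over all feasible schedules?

6

Early-start (Job 1@1, Job 2@1, Job 3@1, Job 4@1) gives peak 9: h1:9  h2:6  h3:2  h4:0.
Shift Job 4→3.
Schedule Job 1@1, Job 2@1, Job 3@1, Job 4@3: h1:6  h2:6  h3:5  h4:0 — peak 6.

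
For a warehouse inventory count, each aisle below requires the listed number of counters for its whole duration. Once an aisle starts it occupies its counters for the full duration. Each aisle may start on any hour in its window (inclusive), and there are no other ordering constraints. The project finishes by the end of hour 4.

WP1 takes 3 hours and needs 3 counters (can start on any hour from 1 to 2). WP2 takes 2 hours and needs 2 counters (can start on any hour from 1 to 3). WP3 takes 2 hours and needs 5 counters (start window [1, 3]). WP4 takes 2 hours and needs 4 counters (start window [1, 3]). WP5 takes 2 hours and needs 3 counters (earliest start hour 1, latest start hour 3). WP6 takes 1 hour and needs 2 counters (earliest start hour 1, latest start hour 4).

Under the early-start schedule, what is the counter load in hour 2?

17

At early start, hour 2 has: WP1, WP2, WP3, WP4, WP5.
Demand: 3 + 2 + 5 + 4 + 3 = 17.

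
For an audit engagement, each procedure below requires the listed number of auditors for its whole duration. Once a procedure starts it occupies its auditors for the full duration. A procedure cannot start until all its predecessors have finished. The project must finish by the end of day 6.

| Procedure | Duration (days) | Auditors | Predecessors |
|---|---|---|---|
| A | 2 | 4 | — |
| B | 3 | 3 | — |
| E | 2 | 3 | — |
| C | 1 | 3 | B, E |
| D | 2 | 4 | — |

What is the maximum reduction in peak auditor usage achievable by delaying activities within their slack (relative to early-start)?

Early-start peak: d1:14  d2:14  d3:3  d4:3  d5:0  d6:0 ⇒ 14.
Leveled (A@1, B@1, E@3, C@5, D@4): d1:7  d2:7  d3:6  d4:7  d5:7  d6:0 ⇒ 7.
Reduction 14 − 7 = 7.

7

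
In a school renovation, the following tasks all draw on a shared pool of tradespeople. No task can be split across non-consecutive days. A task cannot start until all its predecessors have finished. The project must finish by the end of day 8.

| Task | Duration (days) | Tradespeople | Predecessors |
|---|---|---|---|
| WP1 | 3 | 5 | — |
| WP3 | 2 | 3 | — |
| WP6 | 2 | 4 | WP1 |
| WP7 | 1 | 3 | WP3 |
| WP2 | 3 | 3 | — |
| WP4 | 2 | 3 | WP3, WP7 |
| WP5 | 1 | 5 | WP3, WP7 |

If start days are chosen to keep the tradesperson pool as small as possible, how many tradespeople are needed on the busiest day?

Early-start (WP1@1, WP3@1, WP6@4, WP7@3, WP2@1, WP4@4, WP5@4) gives peak 12: d1:11  d2:11  d3:11  d4:12  d5:7  d6:0  d7:0  d8:0.
Shift WP2→4, WP4→6, WP5→7.
Schedule WP1@1, WP3@1, WP6@4, WP7@3, WP2@4, WP4@6, WP5@7: d1:8  d2:8  d3:8  d4:7  d5:7  d6:6  d7:8  d8:0 — peak 8.

8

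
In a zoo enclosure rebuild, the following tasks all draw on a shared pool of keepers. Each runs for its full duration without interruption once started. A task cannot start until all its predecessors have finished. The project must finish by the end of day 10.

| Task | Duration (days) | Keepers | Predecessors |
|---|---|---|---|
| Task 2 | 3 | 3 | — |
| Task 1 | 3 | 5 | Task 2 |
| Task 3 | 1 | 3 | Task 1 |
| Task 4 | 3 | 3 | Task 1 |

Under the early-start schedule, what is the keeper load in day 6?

5

At early start, day 6 has: Task 1.
Demand: 5 = 5.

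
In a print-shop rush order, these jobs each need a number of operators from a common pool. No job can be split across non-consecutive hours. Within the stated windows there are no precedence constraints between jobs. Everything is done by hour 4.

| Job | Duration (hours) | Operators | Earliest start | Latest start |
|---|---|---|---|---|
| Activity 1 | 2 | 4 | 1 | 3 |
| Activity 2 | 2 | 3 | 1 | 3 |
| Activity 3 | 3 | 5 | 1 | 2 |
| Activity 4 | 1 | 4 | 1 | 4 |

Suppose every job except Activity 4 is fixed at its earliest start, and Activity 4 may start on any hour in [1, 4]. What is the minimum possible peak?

Activity 4@1: h1:16  h2:12  h3:5  h4:0 → peak 16
Activity 4@2: h1:12  h2:16  h3:5  h4:0 → peak 16
Activity 4@3: h1:12  h2:12  h3:9  h4:0 → peak 12
Activity 4@4: h1:12  h2:12  h3:5  h4:4 → peak 12
Best is Activity 4@3, peak 12.

12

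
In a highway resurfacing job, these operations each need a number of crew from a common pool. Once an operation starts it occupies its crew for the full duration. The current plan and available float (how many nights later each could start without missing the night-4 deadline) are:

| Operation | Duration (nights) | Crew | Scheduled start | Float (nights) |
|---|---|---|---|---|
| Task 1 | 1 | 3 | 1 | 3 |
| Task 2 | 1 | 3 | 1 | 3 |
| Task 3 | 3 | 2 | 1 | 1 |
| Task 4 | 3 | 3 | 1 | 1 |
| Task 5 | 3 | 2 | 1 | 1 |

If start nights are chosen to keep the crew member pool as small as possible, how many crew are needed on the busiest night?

Early-start (Task 1@1, Task 2@1, Task 3@1, Task 4@1, Task 5@1) gives peak 13: n1:13  n2:7  n3:7  n4:0.
Shift Task 3→2, Task 4→2, Task 5→2.
Schedule Task 1@1, Task 2@1, Task 3@2, Task 4@2, Task 5@2: n1:6  n2:7  n3:7  n4:7 — peak 7.
Total crew member-nights = 27 over 4 nights ⇒ peak ≥ ⌈27/4⌉ = 7, so 7 is optimal.

7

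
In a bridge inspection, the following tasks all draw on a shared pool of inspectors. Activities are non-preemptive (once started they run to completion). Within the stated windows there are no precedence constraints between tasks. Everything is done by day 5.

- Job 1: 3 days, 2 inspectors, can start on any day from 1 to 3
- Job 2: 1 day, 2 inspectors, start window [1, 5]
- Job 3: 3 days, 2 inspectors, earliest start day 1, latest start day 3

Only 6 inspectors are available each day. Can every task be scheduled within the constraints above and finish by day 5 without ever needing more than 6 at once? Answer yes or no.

yes

Schedule Job 1@1, Job 2@1, Job 3@2: d1:4  d2:4  d3:4  d4:2  d5:0 — peak 4 ≤ 6.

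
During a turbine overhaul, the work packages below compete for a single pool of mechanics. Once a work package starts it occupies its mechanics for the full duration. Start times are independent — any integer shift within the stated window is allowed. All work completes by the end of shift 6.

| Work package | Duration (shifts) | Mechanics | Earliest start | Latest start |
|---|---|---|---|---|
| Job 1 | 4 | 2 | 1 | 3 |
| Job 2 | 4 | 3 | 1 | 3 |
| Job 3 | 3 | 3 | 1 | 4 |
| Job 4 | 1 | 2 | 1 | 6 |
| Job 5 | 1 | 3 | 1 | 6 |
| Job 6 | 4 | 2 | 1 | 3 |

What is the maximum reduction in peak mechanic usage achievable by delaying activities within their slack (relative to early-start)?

Early-start peak: s1:15  s2:10  s3:10  s4:7  s5:0  s6:0 ⇒ 15.
Leveled (Job 1@1, Job 2@1, Job 3@1, Job 4@1, Job 5@4, Job 6@2): s1:10  s2:10  s3:10  s4:10  s5:2  s6:0 ⇒ 10.
Reduction 15 − 10 = 5.

5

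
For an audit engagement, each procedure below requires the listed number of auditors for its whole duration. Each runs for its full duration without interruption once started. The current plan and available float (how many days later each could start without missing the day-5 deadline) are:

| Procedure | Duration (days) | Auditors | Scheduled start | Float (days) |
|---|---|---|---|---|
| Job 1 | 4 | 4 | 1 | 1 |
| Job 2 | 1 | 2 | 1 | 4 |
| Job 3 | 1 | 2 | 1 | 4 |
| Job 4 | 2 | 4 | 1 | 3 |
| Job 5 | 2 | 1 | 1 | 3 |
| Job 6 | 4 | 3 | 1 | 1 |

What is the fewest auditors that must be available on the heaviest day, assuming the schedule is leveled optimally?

11

Early-start (Job 1@1, Job 2@1, Job 3@1, Job 4@1, Job 5@1, Job 6@1) gives peak 16: d1:16  d2:12  d3:7  d4:7  d5:0.
Shift Job 4→2, Job 5→4.
Schedule Job 1@1, Job 2@1, Job 3@1, Job 4@2, Job 5@4, Job 6@1: d1:11  d2:11  d3:11  d4:8  d5:1 — peak 11.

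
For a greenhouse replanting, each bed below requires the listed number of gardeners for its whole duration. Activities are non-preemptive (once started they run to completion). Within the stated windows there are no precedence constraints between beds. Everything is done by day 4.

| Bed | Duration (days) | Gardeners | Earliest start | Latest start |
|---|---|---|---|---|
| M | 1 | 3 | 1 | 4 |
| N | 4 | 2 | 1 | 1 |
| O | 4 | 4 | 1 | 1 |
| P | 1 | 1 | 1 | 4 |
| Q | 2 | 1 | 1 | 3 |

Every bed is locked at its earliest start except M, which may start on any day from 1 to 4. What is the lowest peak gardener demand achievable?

M@1: d1:11  d2:7  d3:6  d4:6 → peak 11
M@2: d1:8  d2:10  d3:6  d4:6 → peak 10
M@3: d1:8  d2:7  d3:9  d4:6 → peak 9
M@4: d1:8  d2:7  d3:6  d4:9 → peak 9
Best is M@3, peak 9.

9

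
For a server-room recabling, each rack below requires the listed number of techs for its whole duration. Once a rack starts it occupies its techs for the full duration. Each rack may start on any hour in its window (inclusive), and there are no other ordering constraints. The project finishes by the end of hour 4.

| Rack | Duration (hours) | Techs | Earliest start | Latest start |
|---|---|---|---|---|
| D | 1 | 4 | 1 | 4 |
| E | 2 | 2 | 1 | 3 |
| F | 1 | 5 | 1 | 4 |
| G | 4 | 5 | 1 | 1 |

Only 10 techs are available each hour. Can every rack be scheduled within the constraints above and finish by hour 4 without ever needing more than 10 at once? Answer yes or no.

yes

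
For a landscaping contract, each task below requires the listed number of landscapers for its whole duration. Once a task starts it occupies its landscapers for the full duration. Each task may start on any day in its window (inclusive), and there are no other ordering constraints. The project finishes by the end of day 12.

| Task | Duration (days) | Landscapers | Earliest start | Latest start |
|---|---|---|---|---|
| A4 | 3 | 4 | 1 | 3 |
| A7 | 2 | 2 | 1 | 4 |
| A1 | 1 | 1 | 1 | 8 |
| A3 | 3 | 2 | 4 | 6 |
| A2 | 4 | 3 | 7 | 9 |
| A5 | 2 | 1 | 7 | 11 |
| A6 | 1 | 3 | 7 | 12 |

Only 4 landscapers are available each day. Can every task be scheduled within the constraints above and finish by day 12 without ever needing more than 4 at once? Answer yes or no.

Schedule A4@1, A7@4, A1@4, A3@5, A2@8, A5@7, A6@12: d1:4  d2:4  d3:4  d4:3  d5:4  d6:2  d7:3  d8:4  d9:3  d10:3  d11:3  d12:3 — peak 4 ≤ 4.

yes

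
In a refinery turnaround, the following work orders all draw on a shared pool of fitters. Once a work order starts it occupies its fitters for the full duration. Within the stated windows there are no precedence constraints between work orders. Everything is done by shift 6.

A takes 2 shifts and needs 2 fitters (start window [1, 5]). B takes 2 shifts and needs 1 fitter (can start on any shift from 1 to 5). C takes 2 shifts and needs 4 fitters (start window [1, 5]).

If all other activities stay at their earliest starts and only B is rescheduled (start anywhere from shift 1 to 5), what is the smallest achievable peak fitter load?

6

B@1: s1:7  s2:7  s3:0  s4:0  s5:0  s6:0 → peak 7
B@2: s1:6  s2:7  s3:1  s4:0  s5:0  s6:0 → peak 7
B@3: s1:6  s2:6  s3:1  s4:1  s5:0  s6:0 → peak 6
B@4: s1:6  s2:6  s3:0  s4:1  s5:1  s6:0 → peak 6
B@5: s1:6  s2:6  s3:0  s4:0  s5:1  s6:1 → peak 6
Best is B@3, peak 6.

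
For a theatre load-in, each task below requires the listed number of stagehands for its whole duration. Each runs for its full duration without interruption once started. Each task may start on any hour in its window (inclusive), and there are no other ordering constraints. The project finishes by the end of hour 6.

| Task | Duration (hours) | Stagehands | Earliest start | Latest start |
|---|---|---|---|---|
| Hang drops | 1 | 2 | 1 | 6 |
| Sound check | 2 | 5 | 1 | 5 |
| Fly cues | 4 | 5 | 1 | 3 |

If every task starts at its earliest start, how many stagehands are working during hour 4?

5

At early start, hour 4 has: Fly cues.
Demand: 5 = 5.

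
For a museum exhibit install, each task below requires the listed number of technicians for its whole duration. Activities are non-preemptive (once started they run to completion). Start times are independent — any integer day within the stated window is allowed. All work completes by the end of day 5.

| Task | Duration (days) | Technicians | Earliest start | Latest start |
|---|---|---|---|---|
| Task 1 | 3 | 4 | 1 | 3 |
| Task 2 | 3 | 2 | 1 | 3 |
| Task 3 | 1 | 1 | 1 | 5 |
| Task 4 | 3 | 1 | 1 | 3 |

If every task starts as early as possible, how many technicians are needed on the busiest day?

8

Early-start schedule: Task 1@1, Task 2@1, Task 3@1, Task 4@1.
Load per day: day 1: 8, day 2: 7, day 3: 7, day 4: 0, day 5: 0.
Peak is 8.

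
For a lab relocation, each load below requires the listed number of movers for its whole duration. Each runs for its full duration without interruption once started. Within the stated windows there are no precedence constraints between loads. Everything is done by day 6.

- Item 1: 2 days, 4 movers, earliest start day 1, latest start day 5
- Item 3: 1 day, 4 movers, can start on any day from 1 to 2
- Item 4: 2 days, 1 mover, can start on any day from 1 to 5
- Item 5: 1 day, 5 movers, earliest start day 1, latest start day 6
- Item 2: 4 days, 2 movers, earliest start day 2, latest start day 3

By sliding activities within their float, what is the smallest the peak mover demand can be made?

Early-start (Item 1@1, Item 3@1, Item 4@1, Item 5@1, Item 2@2) gives peak 14: d1:14  d2:7  d3:2  d4:2  d5:2  d6:0.
Shift Item 1→2, Item 4→4, Item 5→6.
Schedule Item 1@2, Item 3@1, Item 4@4, Item 5@6, Item 2@2: d1:4  d2:6  d3:6  d4:3  d5:3  d6:5 — peak 6.

6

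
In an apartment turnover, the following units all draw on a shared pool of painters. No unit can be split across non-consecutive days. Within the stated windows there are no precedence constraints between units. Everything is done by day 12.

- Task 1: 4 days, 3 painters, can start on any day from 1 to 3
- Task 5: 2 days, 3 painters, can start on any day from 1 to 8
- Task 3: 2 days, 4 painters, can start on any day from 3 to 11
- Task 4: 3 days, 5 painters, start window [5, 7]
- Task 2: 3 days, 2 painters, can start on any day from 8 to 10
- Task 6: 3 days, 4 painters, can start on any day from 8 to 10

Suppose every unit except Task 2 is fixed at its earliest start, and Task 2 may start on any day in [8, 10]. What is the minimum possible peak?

Task 2@8: d1:6  d2:6  d3:7  d4:7  d5:5  d6:5  d7:5  d8:6  d9:6  d10:6  d11:0  d12:0 → peak 7
Task 2@9: d1:6  d2:6  d3:7  d4:7  d5:5  d6:5  d7:5  d8:4  d9:6  d10:6  d11:2  d12:0 → peak 7
Task 2@10: d1:6  d2:6  d3:7  d4:7  d5:5  d6:5  d7:5  d8:4  d9:4  d10:6  d11:2  d12:2 → peak 7
Best is Task 2@8, peak 7.

7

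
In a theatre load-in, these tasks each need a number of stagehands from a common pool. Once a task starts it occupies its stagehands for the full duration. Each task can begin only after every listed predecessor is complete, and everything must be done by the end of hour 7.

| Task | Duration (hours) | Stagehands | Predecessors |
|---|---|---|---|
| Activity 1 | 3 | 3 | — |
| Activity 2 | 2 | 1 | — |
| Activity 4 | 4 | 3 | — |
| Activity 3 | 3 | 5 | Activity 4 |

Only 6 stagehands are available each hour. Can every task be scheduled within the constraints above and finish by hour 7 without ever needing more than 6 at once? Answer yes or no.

Schedule Activity 1@1, Activity 2@4, Activity 4@1, Activity 3@5: h1:6  h2:6  h3:6  h4:4  h5:6  h6:5  h7:5 — peak 6 ≤ 6.

yes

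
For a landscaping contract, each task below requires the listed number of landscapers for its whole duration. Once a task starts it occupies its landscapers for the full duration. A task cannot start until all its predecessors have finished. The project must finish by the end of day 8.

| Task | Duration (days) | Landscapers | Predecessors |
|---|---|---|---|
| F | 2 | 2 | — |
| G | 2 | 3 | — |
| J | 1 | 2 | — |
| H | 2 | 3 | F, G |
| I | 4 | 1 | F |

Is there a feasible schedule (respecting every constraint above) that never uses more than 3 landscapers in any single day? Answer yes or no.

no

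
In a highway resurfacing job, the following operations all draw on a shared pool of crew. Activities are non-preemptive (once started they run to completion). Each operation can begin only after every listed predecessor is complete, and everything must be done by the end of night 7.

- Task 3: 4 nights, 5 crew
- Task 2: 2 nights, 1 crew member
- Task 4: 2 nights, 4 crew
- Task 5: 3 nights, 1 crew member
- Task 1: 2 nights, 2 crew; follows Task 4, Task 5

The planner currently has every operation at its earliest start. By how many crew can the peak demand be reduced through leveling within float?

4

Early-start peak: n1:11  n2:11  n3:6  n4:7  n5:2  n6:0  n7:0 ⇒ 11.
Leveled (Task 3@3, Task 2@1, Task 4@1, Task 5@1, Task 1@4): n1:6  n2:6  n3:6  n4:7  n5:7  n6:5  n7:0 ⇒ 7.
Reduction 11 − 7 = 4.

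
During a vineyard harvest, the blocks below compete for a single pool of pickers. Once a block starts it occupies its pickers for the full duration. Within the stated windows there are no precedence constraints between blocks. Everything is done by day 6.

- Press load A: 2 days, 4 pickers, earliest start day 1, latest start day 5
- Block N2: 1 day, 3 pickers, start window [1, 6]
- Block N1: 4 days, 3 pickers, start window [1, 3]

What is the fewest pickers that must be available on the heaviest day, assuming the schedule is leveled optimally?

6

Early-start (Press load A@1, Block N2@1, Block N1@1) gives peak 10: d1:10  d2:7  d3:3  d4:3  d5:0  d6:0.
Shift Block N2→3, Block N1→3.
Schedule Press load A@1, Block N2@3, Block N1@3: d1:4  d2:4  d3:6  d4:3  d5:3  d6:3 — peak 6.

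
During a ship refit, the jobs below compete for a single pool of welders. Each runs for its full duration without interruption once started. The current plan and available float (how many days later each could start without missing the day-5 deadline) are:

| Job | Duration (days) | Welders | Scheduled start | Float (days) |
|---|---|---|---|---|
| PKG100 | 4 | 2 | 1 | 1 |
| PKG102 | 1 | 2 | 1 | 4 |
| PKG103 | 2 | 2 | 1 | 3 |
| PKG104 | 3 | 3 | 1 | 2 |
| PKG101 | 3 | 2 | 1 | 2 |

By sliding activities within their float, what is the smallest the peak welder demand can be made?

7

Early-start (PKG100@1, PKG102@1, PKG103@1, PKG104@1, PKG101@1) gives peak 11: d1:11  d2:9  d3:7  d4:2  d5:0.
Shift PKG104→2, PKG101→3.
Schedule PKG100@1, PKG102@1, PKG103@1, PKG104@2, PKG101@3: d1:6  d2:7  d3:7  d4:7  d5:2 — peak 7.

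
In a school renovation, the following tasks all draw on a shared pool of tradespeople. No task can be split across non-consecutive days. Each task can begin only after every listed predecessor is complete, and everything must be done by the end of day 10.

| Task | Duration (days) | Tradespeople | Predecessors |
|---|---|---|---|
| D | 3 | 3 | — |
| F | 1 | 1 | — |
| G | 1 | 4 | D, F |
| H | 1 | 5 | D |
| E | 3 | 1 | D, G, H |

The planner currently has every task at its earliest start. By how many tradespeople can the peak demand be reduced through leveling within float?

4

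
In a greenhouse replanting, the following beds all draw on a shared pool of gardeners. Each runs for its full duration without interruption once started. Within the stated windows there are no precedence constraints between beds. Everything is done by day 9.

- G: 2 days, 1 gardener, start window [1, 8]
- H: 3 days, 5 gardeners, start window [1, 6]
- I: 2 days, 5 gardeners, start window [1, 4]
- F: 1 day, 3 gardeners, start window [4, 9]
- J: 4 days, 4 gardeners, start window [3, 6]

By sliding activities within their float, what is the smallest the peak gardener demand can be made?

Early-start (G@1, H@1, I@1, F@4, J@3) gives peak 11: d1:11  d2:11  d3:9  d4:7  d5:4  d6:4  d7:0  d8:0  d9:0.
Shift I→4, F→6, J→6.
Schedule G@1, H@1, I@4, F@6, J@6: d1:6  d2:6  d3:5  d4:5  d5:5  d6:7  d7:4  d8:4  d9:4 — peak 7.

7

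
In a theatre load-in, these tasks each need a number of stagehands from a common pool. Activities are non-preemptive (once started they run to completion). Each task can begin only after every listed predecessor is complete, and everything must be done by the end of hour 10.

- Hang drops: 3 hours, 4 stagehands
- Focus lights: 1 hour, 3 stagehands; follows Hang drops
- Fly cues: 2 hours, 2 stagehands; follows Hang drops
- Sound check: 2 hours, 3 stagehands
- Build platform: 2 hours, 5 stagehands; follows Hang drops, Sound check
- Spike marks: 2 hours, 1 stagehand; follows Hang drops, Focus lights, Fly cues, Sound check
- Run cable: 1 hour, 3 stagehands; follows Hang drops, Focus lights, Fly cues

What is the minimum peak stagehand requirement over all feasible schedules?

5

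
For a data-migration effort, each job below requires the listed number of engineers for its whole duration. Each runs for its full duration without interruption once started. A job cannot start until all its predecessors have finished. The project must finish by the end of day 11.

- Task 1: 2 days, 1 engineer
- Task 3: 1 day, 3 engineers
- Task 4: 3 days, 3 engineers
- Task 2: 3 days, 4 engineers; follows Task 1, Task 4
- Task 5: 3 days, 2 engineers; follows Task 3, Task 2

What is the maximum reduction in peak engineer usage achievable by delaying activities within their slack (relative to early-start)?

3

Early-start peak: d1:7  d2:4  d3:3  d4:4  d5:4  d6:4  d7:2  d8:2  d9:2  d10:0  d11:0 ⇒ 7.
Leveled (Task 1@1, Task 3@1, Task 4@2, Task 2@5, Task 5@8): d1:4  d2:4  d3:3  d4:3  d5:4  d6:4  d7:4  d8:2  d9:2  d10:2  d11:0 ⇒ 4.
Reduction 7 − 4 = 3.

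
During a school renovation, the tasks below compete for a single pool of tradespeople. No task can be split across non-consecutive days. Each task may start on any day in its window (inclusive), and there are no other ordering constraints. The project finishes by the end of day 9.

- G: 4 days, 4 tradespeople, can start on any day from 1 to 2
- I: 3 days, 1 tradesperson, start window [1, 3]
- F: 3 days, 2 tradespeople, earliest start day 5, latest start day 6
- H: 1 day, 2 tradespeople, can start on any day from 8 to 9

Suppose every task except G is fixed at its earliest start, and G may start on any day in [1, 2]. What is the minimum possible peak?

5

G@1: d1:5  d2:5  d3:5  d4:4  d5:2  d6:2  d7:2  d8:2  d9:0 → peak 5
G@2: d1:1  d2:5  d3:5  d4:4  d5:6  d6:2  d7:2  d8:2  d9:0 → peak 6
Best is G@1, peak 5.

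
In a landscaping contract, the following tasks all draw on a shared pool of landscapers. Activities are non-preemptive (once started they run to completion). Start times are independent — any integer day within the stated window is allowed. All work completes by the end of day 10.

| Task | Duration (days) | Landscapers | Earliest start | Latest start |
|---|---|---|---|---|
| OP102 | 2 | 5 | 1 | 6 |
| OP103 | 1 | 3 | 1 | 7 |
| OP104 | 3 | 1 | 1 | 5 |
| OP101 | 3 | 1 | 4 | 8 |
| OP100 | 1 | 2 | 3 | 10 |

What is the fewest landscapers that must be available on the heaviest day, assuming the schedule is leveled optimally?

Early-start (OP102@1, OP103@1, OP104@1, OP101@4, OP100@3) gives peak 9: d1:9  d2:6  d3:3  d4:1  d5:1  d6:1  d7:0  d8:0  d9:0  d10:0.
Shift OP103→3, OP104→3, OP100→4.
Schedule OP102@1, OP103@3, OP104@3, OP101@4, OP100@4: d1:5  d2:5  d3:4  d4:4  d5:2  d6:1  d7:0  d8:0  d9:0  d10:0 — peak 5.

5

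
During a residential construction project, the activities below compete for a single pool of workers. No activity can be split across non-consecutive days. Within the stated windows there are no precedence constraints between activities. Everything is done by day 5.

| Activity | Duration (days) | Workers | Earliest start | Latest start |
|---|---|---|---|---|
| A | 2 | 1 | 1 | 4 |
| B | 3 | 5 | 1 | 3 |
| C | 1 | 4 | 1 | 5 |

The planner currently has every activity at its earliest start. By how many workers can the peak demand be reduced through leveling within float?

5

Early-start peak: d1:10  d2:6  d3:5  d4:0  d5:0 ⇒ 10.
Leveled (A@1, B@3, C@1): d1:5  d2:1  d3:5  d4:5  d5:5 ⇒ 5.
Reduction 10 − 5 = 5.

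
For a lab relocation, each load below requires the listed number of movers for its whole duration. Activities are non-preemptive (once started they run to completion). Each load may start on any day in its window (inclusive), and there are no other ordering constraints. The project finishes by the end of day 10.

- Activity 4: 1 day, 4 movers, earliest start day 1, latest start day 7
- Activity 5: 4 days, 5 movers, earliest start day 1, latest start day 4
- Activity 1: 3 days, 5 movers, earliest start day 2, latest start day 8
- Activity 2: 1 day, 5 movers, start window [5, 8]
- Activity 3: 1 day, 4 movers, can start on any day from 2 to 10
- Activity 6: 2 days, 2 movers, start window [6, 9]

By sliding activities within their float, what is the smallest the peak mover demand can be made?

6

Early-start (Activity 4@1, Activity 5@1, Activity 1@2, Activity 2@5, Activity 3@2, Activity 6@6) gives peak 14: d1:9  d2:14  d3:10  d4:10  d5:5  d6:2  d7:2  d8:0  d9:0  d10:0.
Shift Activity 4→6, Activity 1→8, Activity 3→7.
Schedule Activity 4@6, Activity 5@1, Activity 1@8, Activity 2@5, Activity 3@7, Activity 6@6: d1:5  d2:5  d3:5  d4:5  d5:5  d6:6  d7:6  d8:5  d9:5  d10:5 — peak 6.
Total mover-days = 52 over 10 days ⇒ peak ≥ ⌈52/10⌉ = 6, so 6 is optimal.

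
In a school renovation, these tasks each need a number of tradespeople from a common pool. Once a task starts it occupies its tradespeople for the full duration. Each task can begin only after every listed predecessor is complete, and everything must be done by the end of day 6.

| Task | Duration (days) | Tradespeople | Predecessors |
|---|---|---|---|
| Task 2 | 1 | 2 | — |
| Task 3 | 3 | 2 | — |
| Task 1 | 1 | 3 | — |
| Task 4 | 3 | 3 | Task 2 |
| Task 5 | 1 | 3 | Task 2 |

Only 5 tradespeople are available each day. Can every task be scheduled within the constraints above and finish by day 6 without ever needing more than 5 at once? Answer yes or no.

yes

Schedule Task 2@1, Task 3@1, Task 1@2, Task 4@3, Task 5@6: d1:4  d2:5  d3:5  d4:3  d5:3  d6:3 — peak 5 ≤ 5.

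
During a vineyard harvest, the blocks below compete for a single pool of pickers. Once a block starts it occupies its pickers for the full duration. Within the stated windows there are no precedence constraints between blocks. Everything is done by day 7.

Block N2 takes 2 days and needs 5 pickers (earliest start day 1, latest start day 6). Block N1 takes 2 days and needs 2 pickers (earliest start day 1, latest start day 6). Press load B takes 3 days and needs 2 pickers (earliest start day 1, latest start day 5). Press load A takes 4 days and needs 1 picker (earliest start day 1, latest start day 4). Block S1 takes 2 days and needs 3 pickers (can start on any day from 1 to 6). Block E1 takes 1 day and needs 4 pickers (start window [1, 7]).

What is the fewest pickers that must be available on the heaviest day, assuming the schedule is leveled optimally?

Early-start (Block N2@1, Block N1@1, Press load B@1, Press load A@1, Block S1@1, Block E1@1) gives peak 17: d1:17  d2:13  d3:3  d4:1  d5:0  d6:0  d7:0.
Shift Block N1→3, Press load B→3, Block S1→5, Block E1→7.
Schedule Block N2@1, Block N1@3, Press load B@3, Press load A@1, Block S1@5, Block E1@7: d1:6  d2:6  d3:5  d4:5  d5:5  d6:3  d7:4 — peak 6.

6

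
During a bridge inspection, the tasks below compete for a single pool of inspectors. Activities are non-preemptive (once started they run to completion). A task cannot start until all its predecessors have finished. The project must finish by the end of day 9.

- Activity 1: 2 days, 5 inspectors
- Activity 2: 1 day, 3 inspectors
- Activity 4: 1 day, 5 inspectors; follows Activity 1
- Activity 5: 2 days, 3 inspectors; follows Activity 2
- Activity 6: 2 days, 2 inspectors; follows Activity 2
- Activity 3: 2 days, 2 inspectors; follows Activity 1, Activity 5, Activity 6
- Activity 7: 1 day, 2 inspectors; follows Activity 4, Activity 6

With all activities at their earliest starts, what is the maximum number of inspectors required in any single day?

10

Early-start schedule: Activity 1@1, Activity 2@1, Activity 4@3, Activity 5@2, Activity 6@2, Activity 3@4, Activity 7@4.
Load per day: day 1: 8, day 2: 10, day 3: 10, day 4: 4, day 5: 2, day 6: 0, day 7: 0, day 8: 0, day 9: 0.
Peak is 10.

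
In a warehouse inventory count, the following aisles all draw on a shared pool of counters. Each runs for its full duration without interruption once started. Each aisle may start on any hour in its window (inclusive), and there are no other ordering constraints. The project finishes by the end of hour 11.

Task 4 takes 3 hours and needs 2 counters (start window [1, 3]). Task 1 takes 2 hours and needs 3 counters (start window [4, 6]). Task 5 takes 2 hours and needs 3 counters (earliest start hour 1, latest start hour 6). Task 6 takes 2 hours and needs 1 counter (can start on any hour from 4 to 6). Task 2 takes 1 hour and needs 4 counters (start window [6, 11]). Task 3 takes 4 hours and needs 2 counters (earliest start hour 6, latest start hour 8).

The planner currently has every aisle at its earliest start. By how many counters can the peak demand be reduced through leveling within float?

1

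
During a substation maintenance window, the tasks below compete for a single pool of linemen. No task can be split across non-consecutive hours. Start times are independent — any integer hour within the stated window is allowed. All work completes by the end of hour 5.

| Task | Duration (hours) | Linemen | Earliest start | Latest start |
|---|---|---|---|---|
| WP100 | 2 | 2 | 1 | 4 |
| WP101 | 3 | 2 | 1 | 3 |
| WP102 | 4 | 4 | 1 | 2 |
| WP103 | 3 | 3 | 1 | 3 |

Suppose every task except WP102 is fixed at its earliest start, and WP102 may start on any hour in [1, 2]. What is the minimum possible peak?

11

WP102@1: h1:11  h2:11  h3:9  h4:4  h5:0 → peak 11
WP102@2: h1:7  h2:11  h3:9  h4:4  h5:4 → peak 11
Best is WP102@1, peak 11.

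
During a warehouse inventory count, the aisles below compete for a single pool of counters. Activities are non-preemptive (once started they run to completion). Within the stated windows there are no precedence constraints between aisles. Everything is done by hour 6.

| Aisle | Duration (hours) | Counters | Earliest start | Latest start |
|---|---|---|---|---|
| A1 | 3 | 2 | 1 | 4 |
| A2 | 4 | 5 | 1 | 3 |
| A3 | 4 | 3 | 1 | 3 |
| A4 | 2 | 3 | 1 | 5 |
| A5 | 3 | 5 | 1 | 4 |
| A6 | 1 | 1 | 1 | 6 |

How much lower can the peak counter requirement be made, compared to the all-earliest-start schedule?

Early-start peak: h1:19  h2:18  h3:15  h4:8  h5:0  h6:0 ⇒ 19.
Leveled (A1@1, A2@1, A3@1, A4@1, A5@4, A6@3): h1:13  h2:13  h3:11  h4:13  h5:5  h6:5 ⇒ 13.
Reduction 19 − 13 = 6.

6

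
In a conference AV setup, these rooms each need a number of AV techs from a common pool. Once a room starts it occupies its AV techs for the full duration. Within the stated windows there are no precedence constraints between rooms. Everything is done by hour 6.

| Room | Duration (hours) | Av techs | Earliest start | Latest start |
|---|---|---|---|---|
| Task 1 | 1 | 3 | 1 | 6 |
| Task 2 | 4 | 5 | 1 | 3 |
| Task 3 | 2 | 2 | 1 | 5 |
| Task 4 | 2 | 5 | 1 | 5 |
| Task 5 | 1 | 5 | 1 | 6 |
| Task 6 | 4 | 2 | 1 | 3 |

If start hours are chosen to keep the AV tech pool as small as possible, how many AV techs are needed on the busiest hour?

10

Early-start (Task 1@1, Task 2@1, Task 3@1, Task 4@1, Task 5@1, Task 6@1) gives peak 22: h1:22  h2:14  h3:7  h4:7  h5:0  h6:0.
Shift Task 4→5, Task 5→6, Task 6→2.
Schedule Task 1@1, Task 2@1, Task 3@1, Task 4@5, Task 5@6, Task 6@2: h1:10  h2:9  h3:7  h4:7  h5:7  h6:10 — peak 10.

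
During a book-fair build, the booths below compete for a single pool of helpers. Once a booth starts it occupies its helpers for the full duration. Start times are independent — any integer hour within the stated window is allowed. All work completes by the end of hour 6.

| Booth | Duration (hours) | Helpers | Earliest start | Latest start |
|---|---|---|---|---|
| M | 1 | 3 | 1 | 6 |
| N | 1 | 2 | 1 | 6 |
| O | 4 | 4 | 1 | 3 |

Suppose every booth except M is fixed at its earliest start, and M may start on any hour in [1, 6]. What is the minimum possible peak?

M@1: h1:9  h2:4  h3:4  h4:4  h5:0  h6:0 → peak 9
M@2: h1:6  h2:7  h3:4  h4:4  h5:0  h6:0 → peak 7
M@3: h1:6  h2:4  h3:7  h4:4  h5:0  h6:0 → peak 7
M@4: h1:6  h2:4  h3:4  h4:7  h5:0  h6:0 → peak 7
M@5: h1:6  h2:4  h3:4  h4:4  h5:3  h6:0 → peak 6
M@6: h1:6  h2:4  h3:4  h4:4  h5:0  h6:3 → peak 6
Best is M@5, peak 6.

6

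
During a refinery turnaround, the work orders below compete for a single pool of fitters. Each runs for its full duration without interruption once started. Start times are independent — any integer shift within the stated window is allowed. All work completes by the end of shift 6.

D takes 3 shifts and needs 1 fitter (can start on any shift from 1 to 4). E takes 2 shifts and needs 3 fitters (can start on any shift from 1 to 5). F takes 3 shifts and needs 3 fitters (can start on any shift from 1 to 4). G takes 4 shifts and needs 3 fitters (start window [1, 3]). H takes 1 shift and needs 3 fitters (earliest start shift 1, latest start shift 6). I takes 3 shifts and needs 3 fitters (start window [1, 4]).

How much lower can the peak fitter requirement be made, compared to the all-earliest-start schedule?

7

Early-start peak: s1:16  s2:13  s3:10  s4:3  s5:0  s6:0 ⇒ 16.
Leveled (D@1, E@1, F@1, G@3, H@4, I@4): s1:7  s2:7  s3:7  s4:9  s5:6  s6:6 ⇒ 9.
Reduction 16 − 9 = 7.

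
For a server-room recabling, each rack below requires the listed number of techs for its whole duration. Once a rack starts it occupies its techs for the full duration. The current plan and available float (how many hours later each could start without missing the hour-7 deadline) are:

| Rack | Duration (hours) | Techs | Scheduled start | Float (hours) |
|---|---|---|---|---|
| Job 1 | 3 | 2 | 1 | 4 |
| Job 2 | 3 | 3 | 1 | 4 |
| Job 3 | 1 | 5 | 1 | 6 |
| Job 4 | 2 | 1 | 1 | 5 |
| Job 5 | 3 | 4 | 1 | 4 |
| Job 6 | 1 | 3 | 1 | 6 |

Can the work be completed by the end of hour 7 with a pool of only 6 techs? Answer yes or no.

yes

Schedule Job 1@1, Job 2@4, Job 3@7, Job 4@4, Job 5@1, Job 6@6: h1:6  h2:6  h3:6  h4:4  h5:4  h6:6  h7:5 — peak 6 ≤ 6.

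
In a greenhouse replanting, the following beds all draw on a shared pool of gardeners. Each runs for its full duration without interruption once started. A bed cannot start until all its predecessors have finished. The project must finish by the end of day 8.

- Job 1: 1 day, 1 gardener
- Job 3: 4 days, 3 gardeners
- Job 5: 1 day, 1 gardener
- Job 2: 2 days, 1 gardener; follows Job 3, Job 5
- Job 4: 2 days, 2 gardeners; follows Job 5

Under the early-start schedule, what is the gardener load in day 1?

5

At early start, day 1 has: Job 1, Job 3, Job 5.
Demand: 1 + 3 + 1 = 5.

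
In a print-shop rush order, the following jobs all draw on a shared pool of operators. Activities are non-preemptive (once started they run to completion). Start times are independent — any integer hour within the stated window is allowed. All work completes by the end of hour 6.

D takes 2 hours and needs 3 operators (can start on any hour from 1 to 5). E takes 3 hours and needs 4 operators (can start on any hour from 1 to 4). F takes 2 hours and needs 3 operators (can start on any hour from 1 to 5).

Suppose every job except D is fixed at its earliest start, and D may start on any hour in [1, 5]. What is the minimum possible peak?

7

D@1: h1:10  h2:10  h3:4  h4:0  h5:0  h6:0 → peak 10
D@2: h1:7  h2:10  h3:7  h4:0  h5:0  h6:0 → peak 10
D@3: h1:7  h2:7  h3:7  h4:3  h5:0  h6:0 → peak 7
D@4: h1:7  h2:7  h3:4  h4:3  h5:3  h6:0 → peak 7
D@5: h1:7  h2:7  h3:4  h4:0  h5:3  h6:3 → peak 7
Best is D@3, peak 7.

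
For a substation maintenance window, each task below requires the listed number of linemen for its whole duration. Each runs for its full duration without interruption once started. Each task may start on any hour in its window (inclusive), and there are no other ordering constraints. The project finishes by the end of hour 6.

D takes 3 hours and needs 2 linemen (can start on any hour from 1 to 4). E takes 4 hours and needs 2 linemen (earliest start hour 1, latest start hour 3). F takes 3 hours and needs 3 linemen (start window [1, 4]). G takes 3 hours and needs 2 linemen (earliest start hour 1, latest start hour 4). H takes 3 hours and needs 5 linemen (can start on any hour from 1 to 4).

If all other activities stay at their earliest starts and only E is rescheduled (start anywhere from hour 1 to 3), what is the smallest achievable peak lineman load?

14

E@1: h1:14  h2:14  h3:14  h4:2  h5:0  h6:0 → peak 14
E@2: h1:12  h2:14  h3:14  h4:2  h5:2  h6:0 → peak 14
E@3: h1:12  h2:12  h3:14  h4:2  h5:2  h6:2 → peak 14
Best is E@1, peak 14.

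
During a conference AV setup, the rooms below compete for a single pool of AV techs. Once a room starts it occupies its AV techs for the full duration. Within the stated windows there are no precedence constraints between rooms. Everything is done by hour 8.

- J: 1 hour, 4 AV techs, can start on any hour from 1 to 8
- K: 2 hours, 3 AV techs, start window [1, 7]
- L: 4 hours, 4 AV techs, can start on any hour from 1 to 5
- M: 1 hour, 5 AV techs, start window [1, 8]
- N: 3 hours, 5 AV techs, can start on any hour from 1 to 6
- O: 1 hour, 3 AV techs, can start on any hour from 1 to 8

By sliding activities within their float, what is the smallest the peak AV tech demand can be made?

8

Early-start (J@1, K@1, L@1, M@1, N@1, O@1) gives peak 24: h1:24  h2:12  h3:9  h4:4  h5:0  h6:0  h7:0  h8:0.
Shift K→2, M→5, N→6, O→4.
Schedule J@1, K@2, L@1, M@5, N@6, O@4: h1:8  h2:7  h3:7  h4:7  h5:5  h6:5  h7:5  h8:5 — peak 8.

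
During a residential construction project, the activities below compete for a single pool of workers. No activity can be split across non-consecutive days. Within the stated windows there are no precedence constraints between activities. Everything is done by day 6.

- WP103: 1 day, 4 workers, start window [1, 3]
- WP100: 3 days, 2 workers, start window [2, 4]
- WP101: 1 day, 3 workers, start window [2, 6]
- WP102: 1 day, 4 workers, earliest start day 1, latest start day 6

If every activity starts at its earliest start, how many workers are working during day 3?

2

At early start, day 3 has: WP100.
Demand: 2 = 2.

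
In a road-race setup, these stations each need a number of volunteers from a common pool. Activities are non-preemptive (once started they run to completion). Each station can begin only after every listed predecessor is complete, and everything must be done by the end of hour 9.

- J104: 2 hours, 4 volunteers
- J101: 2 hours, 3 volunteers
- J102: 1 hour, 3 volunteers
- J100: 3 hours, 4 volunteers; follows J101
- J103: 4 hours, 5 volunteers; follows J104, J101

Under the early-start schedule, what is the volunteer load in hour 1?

At early start, hour 1 has: J104, J101, J102.
Demand: 4 + 3 + 3 = 10.

10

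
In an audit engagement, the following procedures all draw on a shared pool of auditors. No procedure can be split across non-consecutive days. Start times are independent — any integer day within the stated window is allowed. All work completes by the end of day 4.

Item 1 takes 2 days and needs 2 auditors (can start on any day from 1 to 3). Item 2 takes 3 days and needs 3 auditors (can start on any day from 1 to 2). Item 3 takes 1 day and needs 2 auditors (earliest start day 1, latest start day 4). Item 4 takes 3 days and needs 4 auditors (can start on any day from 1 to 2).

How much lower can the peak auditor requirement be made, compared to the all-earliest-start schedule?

2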